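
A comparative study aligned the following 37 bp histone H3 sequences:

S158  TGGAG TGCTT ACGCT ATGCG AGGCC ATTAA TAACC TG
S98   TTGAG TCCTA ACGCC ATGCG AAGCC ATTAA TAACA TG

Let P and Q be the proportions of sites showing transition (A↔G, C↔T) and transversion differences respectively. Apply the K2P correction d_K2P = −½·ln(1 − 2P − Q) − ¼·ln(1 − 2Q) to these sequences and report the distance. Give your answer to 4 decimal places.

0.1827

Mismatches occur at site 2 (G↔T, transversion), site 7 (G↔C, transversion), site 10 (T↔A, transversion), site 15 (T↔C, transition), site 22 (G↔A, transition), site 35 (C↔A, transversion).
Of the 6 differences, 2 transitions and 4 transversions over 37 sites: P = 2/37 = 0.054054, Q = 4/37 = 0.108108.
d = −0.5·ln(0.783784) − 0.25·ln(0.783784) = −0.5·(-0.243622) − 0.25·(-0.243622) = 0.1827.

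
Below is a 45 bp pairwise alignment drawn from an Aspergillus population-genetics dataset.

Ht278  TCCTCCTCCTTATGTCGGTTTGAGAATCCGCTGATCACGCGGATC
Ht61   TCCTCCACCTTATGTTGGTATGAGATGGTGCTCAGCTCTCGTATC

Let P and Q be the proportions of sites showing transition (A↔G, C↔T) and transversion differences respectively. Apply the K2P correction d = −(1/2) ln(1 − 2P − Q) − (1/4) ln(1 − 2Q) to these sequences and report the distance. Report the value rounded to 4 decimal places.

The sequences differ at positions 7 (T/A, transversion), 16 (C/T, transition), 20 (T/A, transversion), 26 (A/T, transversion), 27 (T/G, transversion), 28 (C/G, transversion), 29 (C/T, transition), 33 (G/C, transversion), 35 (T/G, transversion), 37 (A/T, transversion), 39 (G/T, transversion), 42 (G/T, transversion).
Of the 12 differences, 2 transitions and 10 transversions over 45 sites: P = 2/45 = 0.044444, Q = 10/45 = 0.222222.
d = −0.5·ln(0.688890) − 0.25·ln(0.555556) = −0.5·(-0.372674) − 0.25·(-0.587786) = 0.3333.

0.3333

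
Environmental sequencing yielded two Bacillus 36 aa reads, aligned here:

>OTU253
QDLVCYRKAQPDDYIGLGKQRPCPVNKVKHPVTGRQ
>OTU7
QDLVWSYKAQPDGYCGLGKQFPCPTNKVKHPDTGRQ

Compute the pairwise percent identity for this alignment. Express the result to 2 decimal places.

77.78%

The sequences differ at positions 5 (C/W), 6 (Y/S), 7 (R/Y), 13 (D/G), 15 (I/C), 21 (R/F), 25 (V/T), 32 (V/D).
28 of the 36 sites match, so the percent identity is 28/36 × 100 = 77.78%.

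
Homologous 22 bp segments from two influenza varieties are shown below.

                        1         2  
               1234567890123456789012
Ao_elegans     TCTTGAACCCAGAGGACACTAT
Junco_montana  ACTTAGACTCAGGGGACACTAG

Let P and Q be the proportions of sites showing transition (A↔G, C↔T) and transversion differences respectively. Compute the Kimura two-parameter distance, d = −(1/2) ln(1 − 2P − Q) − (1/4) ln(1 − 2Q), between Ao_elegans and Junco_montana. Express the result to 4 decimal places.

0.3532

Differing sites — 1:T/A (Tv); 5:G/A (Ti); 6:A/G (Ti); 9:C/T (Ti); 13:A/G (Ti); 22:T/G (Tv).
Of the 6 differences, 4 transitions and 2 transversions over 22 sites: P = 4/22 = 0.181818, Q = 2/22 = 0.090909.
d = −0.5·ln(0.545455) − 0.25·ln(0.818182) = −0.5·(-0.606135) − 0.25·(-0.200670) = 0.3532.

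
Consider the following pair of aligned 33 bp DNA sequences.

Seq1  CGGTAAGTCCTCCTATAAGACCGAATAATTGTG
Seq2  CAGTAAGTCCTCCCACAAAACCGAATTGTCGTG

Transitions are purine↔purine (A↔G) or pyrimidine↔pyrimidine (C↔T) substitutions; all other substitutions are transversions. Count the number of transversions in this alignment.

1

Mismatches occur at site 2 (G↔A, transition), site 14 (T↔C, transition), site 16 (T↔C, transition), site 19 (G↔A, transition), site 27 (A↔T, transversion), site 28 (A↔G, transition), site 30 (T↔C, transition).
Of the 7 differences, 6 transitions and 1 transversion, so the answer is 1.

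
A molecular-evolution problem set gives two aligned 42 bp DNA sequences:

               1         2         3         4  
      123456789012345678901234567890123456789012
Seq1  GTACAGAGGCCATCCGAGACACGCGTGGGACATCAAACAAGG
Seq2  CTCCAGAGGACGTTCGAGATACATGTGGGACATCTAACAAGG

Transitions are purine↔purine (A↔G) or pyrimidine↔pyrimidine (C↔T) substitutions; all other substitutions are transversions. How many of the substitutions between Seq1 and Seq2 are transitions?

Differing sites — 1:G/C (Tv); 3:A/C (Tv); 10:C/A (Tv); 12:A/G (Ti); 14:C/T (Ti); 20:C/T (Ti); 23:G/A (Ti); 24:C/T (Ti); 35:A/T (Tv).
Of the 9 differences, 5 transitions and 4 transversions, so the answer is 5.

5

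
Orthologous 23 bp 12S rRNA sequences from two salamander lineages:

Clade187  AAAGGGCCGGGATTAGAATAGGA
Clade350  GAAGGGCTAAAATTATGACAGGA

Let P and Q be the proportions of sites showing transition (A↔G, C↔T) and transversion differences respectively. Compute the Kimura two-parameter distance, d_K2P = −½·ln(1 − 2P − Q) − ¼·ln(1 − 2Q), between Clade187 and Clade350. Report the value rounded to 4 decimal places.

0.5508

Mismatches occur at site 1 (A/G, transition), site 8 (C/T, transition), site 9 (G/A, transition), site 10 (G/A, transition), site 11 (G/A, transition), site 16 (G/T, transversion), site 17 (A/G, transition), site 19 (T/C, transition).
Of the 8 differences, 7 transitions and 1 transversion over 23 sites: P = 7/23 = 0.304348, Q = 1/23 = 0.043478.
d = −0.5·ln(0.347826) − 0.25·ln(0.913044) = −0.5·(-1.056053) − 0.25·(-0.090971) = 0.5508.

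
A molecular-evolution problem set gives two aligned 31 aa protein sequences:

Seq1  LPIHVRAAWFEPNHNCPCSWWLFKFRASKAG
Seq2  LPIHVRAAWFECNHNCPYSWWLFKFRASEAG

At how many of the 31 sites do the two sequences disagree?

Mismatches occur at site 12 (P↔C), site 18 (C↔Y), site 29 (K↔E).
That gives 3 mismatches out of 31 aligned sites, so the Hamming distance is 3.

3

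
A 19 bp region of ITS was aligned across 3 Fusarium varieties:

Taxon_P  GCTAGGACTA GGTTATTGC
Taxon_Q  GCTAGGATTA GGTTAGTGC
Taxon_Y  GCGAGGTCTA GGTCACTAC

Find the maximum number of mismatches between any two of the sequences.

6

Pairwise Hamming distances:
  Taxon_P vs Taxon_Q: 2
  Taxon_P vs Taxon_Y: 5
  Taxon_Q vs Taxon_Y: 6
The largest is 6, between Taxon_Q and Taxon_Y.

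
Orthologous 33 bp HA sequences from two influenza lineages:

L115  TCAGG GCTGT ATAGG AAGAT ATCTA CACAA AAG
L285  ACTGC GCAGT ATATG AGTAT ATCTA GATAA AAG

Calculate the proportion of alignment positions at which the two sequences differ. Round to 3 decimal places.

0.273

Differing sites — 1:T/A; 3:A/T; 5:G/C; 8:T/A; 14:G/T; 17:A/G; 18:G/T; 26:C/G; 28:C/T.
There are 9 differences over 33 sites, so p = 9/33 = 0.273.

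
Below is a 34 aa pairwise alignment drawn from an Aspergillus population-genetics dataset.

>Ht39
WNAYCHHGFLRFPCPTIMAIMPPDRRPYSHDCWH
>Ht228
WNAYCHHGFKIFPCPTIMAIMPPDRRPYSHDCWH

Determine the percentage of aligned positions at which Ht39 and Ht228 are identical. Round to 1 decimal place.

94.1%

The sequences differ at positions 10 (L/K), 11 (R/I).
32 of the 34 sites match, so the percent identity is 32/34 × 100 = 94.1%.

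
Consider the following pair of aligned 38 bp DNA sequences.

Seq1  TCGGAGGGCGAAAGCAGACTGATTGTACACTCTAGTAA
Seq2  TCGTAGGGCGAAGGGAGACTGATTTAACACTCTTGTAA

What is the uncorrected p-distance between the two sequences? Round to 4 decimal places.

0.1579

Mismatches occur at site 4 (G→T), site 13 (A→G), site 15 (C→G), site 25 (G→T), site 26 (T→A), site 34 (A→T).
There are 6 differences over 38 sites, so p = 6/38 = 0.1579.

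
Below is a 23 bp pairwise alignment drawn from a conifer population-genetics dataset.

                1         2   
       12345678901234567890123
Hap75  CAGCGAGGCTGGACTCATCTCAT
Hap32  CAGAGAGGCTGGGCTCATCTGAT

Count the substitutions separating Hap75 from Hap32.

The sequences differ at positions 4 (C/A), 13 (A/G), 21 (C/G).
That gives 3 mismatches out of 23 aligned sites, so the Hamming distance is 3.

3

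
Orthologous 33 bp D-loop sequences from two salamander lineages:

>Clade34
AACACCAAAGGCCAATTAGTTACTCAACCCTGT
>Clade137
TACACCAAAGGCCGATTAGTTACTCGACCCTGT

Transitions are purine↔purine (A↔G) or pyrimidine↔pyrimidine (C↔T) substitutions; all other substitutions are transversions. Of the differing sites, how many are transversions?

1

Mismatches occur at site 1 (A→T, transversion), site 14 (A→G, transition), site 26 (A→G, transition).
Of the 3 differences, 2 transitions and 1 transversion, so the answer is 1.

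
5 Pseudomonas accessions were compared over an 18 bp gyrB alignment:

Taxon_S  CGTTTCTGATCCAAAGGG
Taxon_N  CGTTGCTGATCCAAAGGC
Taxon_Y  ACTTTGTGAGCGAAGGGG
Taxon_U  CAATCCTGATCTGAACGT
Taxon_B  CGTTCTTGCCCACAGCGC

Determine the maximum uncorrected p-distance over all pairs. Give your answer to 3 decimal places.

Pairwise Hamming distances:
  Taxon_S vs Taxon_N: 2
  Taxon_S vs Taxon_Y: 6
  Taxon_S vs Taxon_U: 7
  Taxon_S vs Taxon_B: 9
  Taxon_N vs Taxon_Y: 8
  Taxon_N vs Taxon_U: 7
  Taxon_N vs Taxon_B: 8
  Taxon_Y vs Taxon_U: 11
  Taxon_Y vs Taxon_B: 10
  Taxon_U vs Taxon_B: 9
The largest is 11 mismatches, between Taxon_Y and Taxon_U; p = 11/18 = 0.611.

0.611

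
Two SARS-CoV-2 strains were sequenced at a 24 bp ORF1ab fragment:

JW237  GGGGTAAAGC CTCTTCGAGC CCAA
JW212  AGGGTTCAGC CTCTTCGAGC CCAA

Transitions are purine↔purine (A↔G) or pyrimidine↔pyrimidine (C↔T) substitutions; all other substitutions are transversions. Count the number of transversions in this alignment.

2

Mismatches occur at site 1 (G↔A, transition), site 6 (A↔T, transversion), site 7 (A↔C, transversion).
Of the 3 differences, 1 transition and 2 transversions, so the answer is 2.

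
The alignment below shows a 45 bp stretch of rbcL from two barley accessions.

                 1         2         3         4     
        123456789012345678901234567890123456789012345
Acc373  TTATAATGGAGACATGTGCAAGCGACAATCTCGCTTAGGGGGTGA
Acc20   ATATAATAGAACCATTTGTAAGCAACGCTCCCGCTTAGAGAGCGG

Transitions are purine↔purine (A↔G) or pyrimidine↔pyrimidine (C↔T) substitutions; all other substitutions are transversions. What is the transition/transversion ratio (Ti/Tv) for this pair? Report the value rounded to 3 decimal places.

2.500

The sequences differ at positions 1 (T/A, transversion), 8 (G/A, transition), 11 (G/A, transition), 12 (A/C, transversion), 16 (G/T, transversion), 19 (C/T, transition), 24 (G/A, transition), 27 (A/G, transition), 28 (A/C, transversion), 31 (T/C, transition), 39 (G/A, transition), 41 (G/A, transition), 43 (T/C, transition), 45 (A/G, transition).
Of the 14 differences, 10 transitions and 4 transversions, so Ti/Tv = 10/4 = 2.500.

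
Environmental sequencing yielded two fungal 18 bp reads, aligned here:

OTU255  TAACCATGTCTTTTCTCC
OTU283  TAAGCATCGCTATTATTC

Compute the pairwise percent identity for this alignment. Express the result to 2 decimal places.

66.67%

Differing sites — 4:C/G; 8:G/C; 9:T/G; 12:T/A; 15:C/A; 17:C/T.
12 of the 18 sites match, so the percent identity is 12/18 × 100 = 66.67%.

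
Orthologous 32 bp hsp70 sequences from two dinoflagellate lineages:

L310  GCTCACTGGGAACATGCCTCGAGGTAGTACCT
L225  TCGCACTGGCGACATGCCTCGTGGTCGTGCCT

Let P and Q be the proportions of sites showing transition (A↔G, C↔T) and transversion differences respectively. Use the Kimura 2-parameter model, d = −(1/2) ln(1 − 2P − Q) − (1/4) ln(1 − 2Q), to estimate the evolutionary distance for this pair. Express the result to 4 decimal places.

Mismatches occur at site 1 (G→T, transversion), site 3 (T→G, transversion), site 10 (G→C, transversion), site 11 (A→G, transition), site 22 (A→T, transversion), site 26 (A→C, transversion), site 29 (A→G, transition).
Of the 7 differences, 2 transitions and 5 transversions over 32 sites: P = 2/32 = 0.062500, Q = 5/32 = 0.156250.
d = −0.5·ln(0.718750) − 0.25·ln(0.687500) = −0.5·(-0.330242) − 0.25·(-0.374693) = 0.2588.

0.2588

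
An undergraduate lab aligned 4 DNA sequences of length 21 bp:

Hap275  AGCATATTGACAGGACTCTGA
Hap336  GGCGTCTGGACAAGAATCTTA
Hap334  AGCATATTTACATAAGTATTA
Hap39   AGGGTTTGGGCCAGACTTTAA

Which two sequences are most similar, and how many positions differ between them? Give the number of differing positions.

6

Pairwise Hamming distances:
  Hap275 vs Hap336: 7
  Hap275 vs Hap334: 6
  Hap275 vs Hap39: 9
  Hap336 vs Hap334: 9
  Hap336 vs Hap39: 8
  Hap334 vs Hap39: 12
The smallest is 6, between Hap275 and Hap334.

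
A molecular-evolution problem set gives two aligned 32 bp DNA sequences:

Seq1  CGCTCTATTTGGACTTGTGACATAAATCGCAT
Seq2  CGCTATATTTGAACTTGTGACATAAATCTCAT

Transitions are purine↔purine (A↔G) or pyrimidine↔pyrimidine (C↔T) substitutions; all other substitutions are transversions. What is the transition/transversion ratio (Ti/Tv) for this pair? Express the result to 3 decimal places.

Differing sites — 5:C/A (Tv); 12:G/A (Ti); 29:G/T (Tv).
Of the 3 differences, 1 transition and 2 transversions, so Ti/Tv = 1/2 = 0.500.

0.500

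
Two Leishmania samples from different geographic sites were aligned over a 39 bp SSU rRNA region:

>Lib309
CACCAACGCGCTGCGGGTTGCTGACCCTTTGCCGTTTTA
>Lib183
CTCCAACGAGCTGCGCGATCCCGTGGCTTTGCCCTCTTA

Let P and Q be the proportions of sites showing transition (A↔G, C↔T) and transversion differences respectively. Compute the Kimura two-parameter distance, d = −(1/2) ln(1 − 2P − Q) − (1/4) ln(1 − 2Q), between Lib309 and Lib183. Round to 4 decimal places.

0.3575

Mismatches occur at site 2 (A→T, transversion), site 9 (C→A, transversion), site 16 (G→C, transversion), site 18 (T→A, transversion), site 20 (G→C, transversion), site 22 (T→C, transition), site 24 (A→T, transversion), site 25 (C→G, transversion), site 26 (C→G, transversion), site 34 (G→C, transversion), site 36 (T→C, transition).
Of the 11 differences, 2 transitions and 9 transversions over 39 sites: P = 2/39 = 0.051282, Q = 9/39 = 0.230769.
d = −0.5·ln(0.666667) − 0.25·ln(0.538462) = −0.5·(-0.405465) − 0.25·(-0.619038) = 0.3575.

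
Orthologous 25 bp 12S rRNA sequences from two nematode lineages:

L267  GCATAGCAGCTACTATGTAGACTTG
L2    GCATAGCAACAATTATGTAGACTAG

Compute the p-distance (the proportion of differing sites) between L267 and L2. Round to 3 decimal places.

0.160

The sequences differ at positions 9 (G/A), 11 (T/A), 13 (C/T), 24 (T/A).
There are 4 differences over 25 sites, so p = 4/25 = 0.160.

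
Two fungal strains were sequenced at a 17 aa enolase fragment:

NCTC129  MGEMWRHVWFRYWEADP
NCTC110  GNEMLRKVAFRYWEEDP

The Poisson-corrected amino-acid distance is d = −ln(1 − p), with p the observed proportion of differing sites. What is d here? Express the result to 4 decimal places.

0.4353

Differing sites — 1:M/G; 2:G/N; 5:W/L; 7:H/K; 9:W/A; 15:A/E.
p = 6/17 = 0.352941.
d = −ln(1 − 0.352941) = −ln(0.647059) = 0.4353.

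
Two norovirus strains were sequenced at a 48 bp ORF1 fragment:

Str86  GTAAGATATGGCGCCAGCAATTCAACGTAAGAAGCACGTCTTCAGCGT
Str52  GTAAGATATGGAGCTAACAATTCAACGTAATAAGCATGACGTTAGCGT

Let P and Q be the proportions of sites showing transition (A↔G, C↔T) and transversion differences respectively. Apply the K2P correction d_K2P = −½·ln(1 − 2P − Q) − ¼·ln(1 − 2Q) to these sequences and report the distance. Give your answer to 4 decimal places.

Differing sites — 12:C/A (Tv); 15:C/T (Ti); 17:G/A (Ti); 31:G/T (Tv); 37:C/T (Ti); 39:T/A (Tv); 41:T/G (Tv); 43:C/T (Ti).
Of the 8 differences, 4 transitions and 4 transversions over 48 sites: P = 4/48 = 0.083333, Q = 4/48 = 0.083333.
d = −0.5·ln(0.750001) − 0.25·ln(0.833334) = −0.5·(-0.287681) − 0.25·(-0.182321) = 0.1894.

0.1894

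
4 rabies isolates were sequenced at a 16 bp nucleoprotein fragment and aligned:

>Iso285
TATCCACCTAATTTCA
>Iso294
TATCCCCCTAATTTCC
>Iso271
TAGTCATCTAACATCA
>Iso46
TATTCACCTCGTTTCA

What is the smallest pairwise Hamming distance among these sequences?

2

Pairwise Hamming distances:
  Iso285 vs Iso294: 2
  Iso285 vs Iso271: 5
  Iso285 vs Iso46: 3
  Iso294 vs Iso271: 7
  Iso294 vs Iso46: 5
  Iso271 vs Iso46: 6
The smallest is 2, between Iso285 and Iso294.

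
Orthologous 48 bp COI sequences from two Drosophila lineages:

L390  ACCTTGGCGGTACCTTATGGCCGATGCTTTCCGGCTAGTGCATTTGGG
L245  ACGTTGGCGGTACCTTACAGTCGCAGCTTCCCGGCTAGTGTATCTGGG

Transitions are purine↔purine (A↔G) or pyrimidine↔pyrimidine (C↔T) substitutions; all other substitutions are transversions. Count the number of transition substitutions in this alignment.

6

Mismatches occur at site 3 (C↔G, transversion), site 18 (T↔C, transition), site 19 (G↔A, transition), site 21 (C↔T, transition), site 24 (A↔C, transversion), site 25 (T↔A, transversion), site 30 (T↔C, transition), site 41 (C↔T, transition), site 44 (T↔C, transition).
Of the 9 differences, 6 transitions and 3 transversions, so the answer is 6.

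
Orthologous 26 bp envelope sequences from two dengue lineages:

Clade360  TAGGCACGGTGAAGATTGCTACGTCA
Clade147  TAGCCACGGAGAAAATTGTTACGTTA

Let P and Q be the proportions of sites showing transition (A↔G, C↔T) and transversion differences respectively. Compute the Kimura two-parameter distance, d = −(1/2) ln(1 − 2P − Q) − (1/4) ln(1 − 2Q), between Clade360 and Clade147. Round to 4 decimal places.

0.2256

The sequences differ at positions 4 (G/C, transversion), 10 (T/A, transversion), 14 (G/A, transition), 19 (C/T, transition), 25 (C/T, transition).
Of the 5 differences, 3 transitions and 2 transversions over 26 sites: P = 3/26 = 0.115385, Q = 2/26 = 0.076923.
d = −0.5·ln(0.692307) − 0.25·ln(0.846154) = −0.5·(-0.367726) − 0.25·(-0.167054) = 0.2256.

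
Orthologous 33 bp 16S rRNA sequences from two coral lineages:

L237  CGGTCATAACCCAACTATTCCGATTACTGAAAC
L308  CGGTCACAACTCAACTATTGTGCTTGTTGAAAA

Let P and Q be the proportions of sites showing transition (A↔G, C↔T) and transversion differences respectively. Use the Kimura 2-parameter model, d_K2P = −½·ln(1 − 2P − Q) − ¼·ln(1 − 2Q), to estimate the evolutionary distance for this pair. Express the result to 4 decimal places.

0.3006

Mismatches occur at site 7 (T↔C, transition), site 11 (C↔T, transition), site 20 (C↔G, transversion), site 21 (C↔T, transition), site 23 (A↔C, transversion), site 26 (A↔G, transition), site 27 (C↔T, transition), site 33 (C↔A, transversion).
Of the 8 differences, 5 transitions and 3 transversions over 33 sites: P = 5/33 = 0.151515, Q = 3/33 = 0.090909.
d = −0.5·ln(0.606061) − 0.25·ln(0.818182) = −0.5·(-0.500775) − 0.25·(-0.200670) = 0.3006.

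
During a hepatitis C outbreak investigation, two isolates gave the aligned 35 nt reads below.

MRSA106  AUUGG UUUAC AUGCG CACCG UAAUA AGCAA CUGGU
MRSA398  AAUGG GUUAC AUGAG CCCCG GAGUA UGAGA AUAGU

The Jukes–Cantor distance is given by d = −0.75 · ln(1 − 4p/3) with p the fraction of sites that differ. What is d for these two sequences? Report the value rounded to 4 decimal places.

0.4073

Mismatches occur at site 2 (U/A), site 6 (U/G), site 14 (C/A), site 17 (A/C), site 21 (U/G), site 23 (A/G), site 26 (A/U), site 28 (C/A), site 29 (A/G), site 31 (C/A), site 33 (G/A).
p = 11/35 = 0.314286.
d = −0.75 · ln(1 − (4/3)·0.314286) = −0.75 · ln(0.580952) = −0.75 · (-0.543087) = 0.4073.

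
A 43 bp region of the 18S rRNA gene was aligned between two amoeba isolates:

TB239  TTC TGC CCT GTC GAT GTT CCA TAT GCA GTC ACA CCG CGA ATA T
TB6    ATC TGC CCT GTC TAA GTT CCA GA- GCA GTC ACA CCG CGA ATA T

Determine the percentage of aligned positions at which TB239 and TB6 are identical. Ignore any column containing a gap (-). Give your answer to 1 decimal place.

90.5%

Excluding the 1 gap column leaves 42 comparable sites.
Mismatches occur at site 1 (T/A), site 13 (G/T), site 15 (T/A), site 22 (T/G).
38 of the 42 comparable sites match, so the percent identity is 38/42 × 100 = 90.5%.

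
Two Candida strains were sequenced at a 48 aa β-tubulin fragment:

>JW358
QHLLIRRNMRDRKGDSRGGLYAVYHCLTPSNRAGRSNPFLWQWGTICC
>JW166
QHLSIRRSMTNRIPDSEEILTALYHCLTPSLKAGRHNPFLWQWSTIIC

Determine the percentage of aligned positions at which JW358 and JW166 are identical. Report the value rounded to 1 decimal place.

66.7%

The sequences differ at positions 4 (L/S), 8 (N/S), 10 (R/T), 11 (D/N), 13 (K/I), 14 (G/P), 17 (R/E), 18 (G/E), 19 (G/I), 21 (Y/T), 23 (V/L), 31 (N/L), 32 (R/K), 36 (S/H), 44 (G/S), 47 (C/I).
32 of the 48 sites match, so the percent identity is 32/48 × 100 = 66.7%.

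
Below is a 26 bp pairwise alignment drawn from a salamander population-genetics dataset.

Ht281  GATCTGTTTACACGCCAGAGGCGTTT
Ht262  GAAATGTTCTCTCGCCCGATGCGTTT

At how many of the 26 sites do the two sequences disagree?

The sequences differ at positions 3 (T/A), 4 (C/A), 9 (T/C), 10 (A/T), 12 (A/T), 17 (A/C), 20 (G/T).
That gives 7 mismatches out of 26 aligned sites, so the Hamming distance is 7.

7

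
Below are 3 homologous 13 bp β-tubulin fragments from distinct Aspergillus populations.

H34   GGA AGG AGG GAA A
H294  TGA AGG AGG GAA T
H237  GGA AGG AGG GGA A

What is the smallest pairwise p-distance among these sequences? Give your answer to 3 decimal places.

Pairwise Hamming distances:
  H34 vs H294: 2
  H34 vs H237: 1
  H294 vs H237: 3
The smallest is 1 mismatch, between H34 and H237; p = 1/13 = 0.077.

0.077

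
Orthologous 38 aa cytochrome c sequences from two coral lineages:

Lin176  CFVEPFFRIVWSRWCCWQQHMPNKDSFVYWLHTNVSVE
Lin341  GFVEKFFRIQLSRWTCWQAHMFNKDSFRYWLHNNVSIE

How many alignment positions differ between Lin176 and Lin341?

10

Differing sites — 1:C/G; 5:P/K; 10:V/Q; 11:W/L; 15:C/T; 19:Q/A; 22:P/F; 28:V/R; 33:T/N; 37:V/I.
That gives 10 mismatches out of 38 aligned sites, so the Hamming distance is 10.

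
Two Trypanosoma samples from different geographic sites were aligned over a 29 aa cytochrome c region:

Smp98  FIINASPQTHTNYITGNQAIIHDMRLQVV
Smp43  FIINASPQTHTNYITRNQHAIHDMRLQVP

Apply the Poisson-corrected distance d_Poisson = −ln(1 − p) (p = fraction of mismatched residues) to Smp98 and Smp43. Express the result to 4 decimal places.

0.1484

Differing sites — 16:G/R; 19:A/H; 20:I/A; 29:V/P.
p = 4/29 = 0.137931.
d = −ln(1 − 0.137931) = −ln(0.862069) = 0.1484.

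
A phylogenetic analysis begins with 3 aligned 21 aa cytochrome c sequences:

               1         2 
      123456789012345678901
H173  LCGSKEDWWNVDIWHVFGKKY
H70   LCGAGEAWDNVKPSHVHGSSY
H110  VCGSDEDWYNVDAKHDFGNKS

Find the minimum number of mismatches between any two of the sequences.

8

Pairwise Hamming distances:
  H173 vs H70: 10
  H173 vs H110: 8
  H70 vs H110: 13
The smallest is 8, between H173 and H110.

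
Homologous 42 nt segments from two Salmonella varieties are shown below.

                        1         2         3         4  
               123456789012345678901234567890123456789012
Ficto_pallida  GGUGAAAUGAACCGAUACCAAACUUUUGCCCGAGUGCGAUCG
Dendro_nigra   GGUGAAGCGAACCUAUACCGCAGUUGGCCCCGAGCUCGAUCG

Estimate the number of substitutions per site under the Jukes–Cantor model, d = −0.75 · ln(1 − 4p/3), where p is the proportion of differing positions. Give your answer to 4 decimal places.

Mismatches occur at site 7 (A↔G), site 8 (U↔C), site 14 (G↔U), site 20 (A↔G), site 21 (A↔C), site 23 (C↔G), site 26 (U↔G), site 27 (U↔G), site 28 (G↔C), site 35 (U↔C), site 36 (G↔U).
p = 11/42 = 0.261905.
d = −0.75 · ln(1 − (4/3)·0.261905) = −0.75 · ln(0.650793) = −0.75 · (-0.429564) = 0.3222.

0.3222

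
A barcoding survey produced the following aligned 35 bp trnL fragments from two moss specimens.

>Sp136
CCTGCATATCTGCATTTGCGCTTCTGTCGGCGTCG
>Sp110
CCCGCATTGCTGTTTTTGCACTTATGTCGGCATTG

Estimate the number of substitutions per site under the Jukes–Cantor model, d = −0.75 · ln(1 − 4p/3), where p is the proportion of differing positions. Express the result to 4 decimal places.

Differing sites — 3:T/C; 8:A/T; 9:T/G; 13:C/T; 14:A/T; 20:G/A; 24:C/A; 32:G/A; 34:C/T.
p = 9/35 = 0.257143.
d = −0.75 · ln(1 − (4/3)·0.257143) = −0.75 · ln(0.657143) = −0.75 · (-0.419854) = 0.3149.

0.3149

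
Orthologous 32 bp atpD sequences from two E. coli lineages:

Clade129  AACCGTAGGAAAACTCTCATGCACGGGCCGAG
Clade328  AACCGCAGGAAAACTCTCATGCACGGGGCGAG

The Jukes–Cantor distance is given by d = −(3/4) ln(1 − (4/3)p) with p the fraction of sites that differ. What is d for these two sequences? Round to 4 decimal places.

0.0653

Differing sites — 6:T/C; 28:C/G.
p = 2/32 = 0.062500.
d = −0.75 · ln(1 − (4/3)·0.062500) = −0.75 · ln(0.916667) = −0.75 · (-0.087011) = 0.0653.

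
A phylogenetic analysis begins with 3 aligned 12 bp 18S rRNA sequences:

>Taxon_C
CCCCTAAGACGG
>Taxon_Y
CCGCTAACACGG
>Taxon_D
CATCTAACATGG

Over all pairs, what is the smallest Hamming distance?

Pairwise Hamming distances:
  Taxon_C vs Taxon_Y: 2
  Taxon_C vs Taxon_D: 4
  Taxon_Y vs Taxon_D: 3
The smallest is 2, between Taxon_C and Taxon_Y.

2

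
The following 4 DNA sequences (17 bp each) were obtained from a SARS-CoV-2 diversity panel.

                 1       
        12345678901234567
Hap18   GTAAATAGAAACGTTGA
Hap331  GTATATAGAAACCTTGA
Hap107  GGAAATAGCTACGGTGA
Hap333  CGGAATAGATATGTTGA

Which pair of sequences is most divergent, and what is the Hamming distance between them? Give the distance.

Pairwise Hamming distances:
  Hap18 vs Hap331: 2
  Hap18 vs Hap107: 4
  Hap18 vs Hap333: 5
  Hap331 vs Hap107: 6
  Hap331 vs Hap333: 7
  Hap107 vs Hap333: 5
The largest is 7, between Hap331 and Hap333.

7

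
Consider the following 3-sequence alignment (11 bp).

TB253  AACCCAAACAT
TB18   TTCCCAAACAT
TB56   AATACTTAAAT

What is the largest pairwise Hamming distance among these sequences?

7

Pairwise Hamming distances:
  TB253 vs TB18: 2
  TB253 vs TB56: 5
  TB18 vs TB56: 7
The largest is 7, between TB18 and TB56.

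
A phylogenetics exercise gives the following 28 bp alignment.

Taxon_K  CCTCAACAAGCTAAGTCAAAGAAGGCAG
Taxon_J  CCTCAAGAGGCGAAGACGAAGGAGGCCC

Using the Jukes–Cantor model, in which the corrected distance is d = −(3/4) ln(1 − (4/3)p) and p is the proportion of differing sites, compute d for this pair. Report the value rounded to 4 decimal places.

The sequences differ at positions 7 (C/G), 9 (A/G), 12 (T/G), 16 (T/A), 18 (A/G), 22 (A/G), 27 (A/C), 28 (G/C).
p = 8/28 = 0.285714.
d = −0.75 · ln(1 − (4/3)·0.285714) = −0.75 · ln(0.619048) = −0.75 · (-0.479572) = 0.3597.

0.3597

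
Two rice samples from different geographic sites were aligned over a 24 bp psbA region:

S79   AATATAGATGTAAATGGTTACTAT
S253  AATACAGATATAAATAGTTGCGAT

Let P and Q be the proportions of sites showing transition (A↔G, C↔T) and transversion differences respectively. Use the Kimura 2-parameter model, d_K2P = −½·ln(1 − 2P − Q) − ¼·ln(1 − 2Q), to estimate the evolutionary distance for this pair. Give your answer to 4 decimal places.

The sequences differ at positions 5 (T/C, transition), 10 (G/A, transition), 16 (G/A, transition), 20 (A/G, transition), 22 (T/G, transversion).
Of the 5 differences, 4 transitions and 1 transversion over 24 sites: P = 4/24 = 0.166667, Q = 1/24 = 0.041667.
d = −0.5·ln(0.624999) − 0.25·ln(0.916666) = −0.5·(-0.470005) − 0.25·(-0.087012) = 0.2568.

0.2568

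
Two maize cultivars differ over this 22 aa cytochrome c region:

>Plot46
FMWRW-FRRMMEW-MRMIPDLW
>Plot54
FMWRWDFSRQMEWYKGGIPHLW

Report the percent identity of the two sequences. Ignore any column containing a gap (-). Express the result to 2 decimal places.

Excluding the 2 gap columns leaves 20 comparable sites.
Mismatches occur at site 8 (R→S), site 10 (M→Q), site 15 (M→K), site 16 (R→G), site 17 (M→G), site 20 (D→H).
14 of the 20 comparable sites match, so the percent identity is 14/20 × 100 = 70.00%.

70.00%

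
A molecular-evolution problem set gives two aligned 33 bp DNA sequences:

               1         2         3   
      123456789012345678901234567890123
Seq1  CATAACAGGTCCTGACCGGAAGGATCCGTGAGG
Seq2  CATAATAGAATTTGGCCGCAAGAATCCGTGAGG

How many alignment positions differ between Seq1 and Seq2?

8

Mismatches occur at site 6 (C/T), site 9 (G/A), site 10 (T/A), site 11 (C/T), site 12 (C/T), site 15 (A/G), site 19 (G/C), site 23 (G/A).
That gives 8 mismatches out of 33 aligned sites, so the Hamming distance is 8.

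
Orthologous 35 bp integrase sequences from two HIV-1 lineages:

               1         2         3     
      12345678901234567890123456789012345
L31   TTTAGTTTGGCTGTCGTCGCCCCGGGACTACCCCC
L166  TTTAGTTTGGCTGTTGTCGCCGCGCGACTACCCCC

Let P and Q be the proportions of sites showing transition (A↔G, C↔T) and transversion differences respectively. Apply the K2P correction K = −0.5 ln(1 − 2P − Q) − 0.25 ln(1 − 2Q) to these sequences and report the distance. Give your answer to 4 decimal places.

Mismatches occur at site 15 (C/T, transition), site 22 (C/G, transversion), site 25 (G/C, transversion).
Of the 3 differences, 1 transition and 2 transversions over 35 sites: P = 1/35 = 0.028571, Q = 2/35 = 0.057143.
d = −0.5·ln(0.885715) − 0.25·ln(0.885714) = −0.5·(-0.121360) − 0.25·(-0.121361) = 0.0910.

0.0910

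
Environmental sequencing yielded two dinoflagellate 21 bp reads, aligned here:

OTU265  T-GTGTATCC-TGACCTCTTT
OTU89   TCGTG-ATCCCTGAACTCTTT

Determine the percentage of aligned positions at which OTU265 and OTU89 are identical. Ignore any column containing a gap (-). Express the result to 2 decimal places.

Excluding the 3 gap columns leaves 18 comparable sites.
Differing sites — 15:C/A.
17 of the 18 comparable sites match, so the percent identity is 17/18 × 100 = 94.44%.

94.44%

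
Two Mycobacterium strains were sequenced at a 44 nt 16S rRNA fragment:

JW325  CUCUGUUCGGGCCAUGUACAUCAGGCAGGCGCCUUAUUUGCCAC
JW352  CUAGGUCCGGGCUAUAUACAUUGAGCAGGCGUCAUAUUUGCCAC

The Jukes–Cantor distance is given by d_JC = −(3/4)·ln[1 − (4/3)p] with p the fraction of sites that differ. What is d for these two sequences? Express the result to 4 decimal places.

Mismatches occur at site 3 (C→A), site 4 (U→G), site 7 (U→C), site 13 (C→U), site 16 (G→A), site 22 (C→U), site 23 (A→G), site 24 (G→A), site 32 (C→U), site 34 (U→A).
p = 10/44 = 0.227273.
d = −0.75 · ln(1 − (4/3)·0.227273) = −0.75 · ln(0.696969) = −0.75 · (-0.361014) = 0.2708.

0.2708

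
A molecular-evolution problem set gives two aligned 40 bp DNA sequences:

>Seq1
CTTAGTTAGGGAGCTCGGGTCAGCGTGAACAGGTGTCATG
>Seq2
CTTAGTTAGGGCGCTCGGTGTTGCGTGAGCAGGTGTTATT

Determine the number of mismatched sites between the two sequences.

The sequences differ at positions 12 (A/C), 19 (G/T), 20 (T/G), 21 (C/T), 22 (A/T), 29 (A/G), 37 (C/T), 40 (G/T).
That gives 8 mismatches out of 40 aligned sites, so the Hamming distance is 8.

8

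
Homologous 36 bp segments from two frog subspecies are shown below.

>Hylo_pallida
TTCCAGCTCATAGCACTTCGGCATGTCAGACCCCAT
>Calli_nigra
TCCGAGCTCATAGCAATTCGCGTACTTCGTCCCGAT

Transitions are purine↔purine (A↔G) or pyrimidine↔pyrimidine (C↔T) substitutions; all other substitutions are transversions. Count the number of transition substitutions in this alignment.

Differing sites — 2:T/C (Ti); 4:C/G (Tv); 16:C/A (Tv); 21:G/C (Tv); 22:C/G (Tv); 23:A/T (Tv); 24:T/A (Tv); 25:G/C (Tv); 27:C/T (Ti); 28:A/C (Tv); 30:A/T (Tv); 34:C/G (Tv).
Of the 12 differences, 2 transitions and 10 transversions, so the answer is 2.

2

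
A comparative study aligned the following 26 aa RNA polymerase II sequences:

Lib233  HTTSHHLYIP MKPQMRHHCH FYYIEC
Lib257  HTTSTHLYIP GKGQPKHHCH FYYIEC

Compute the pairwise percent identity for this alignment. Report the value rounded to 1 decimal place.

Differing sites — 5:H/T; 11:M/G; 13:P/G; 15:M/P; 16:R/K.
21 of the 26 sites match, so the percent identity is 21/26 × 100 = 80.8%.

80.8%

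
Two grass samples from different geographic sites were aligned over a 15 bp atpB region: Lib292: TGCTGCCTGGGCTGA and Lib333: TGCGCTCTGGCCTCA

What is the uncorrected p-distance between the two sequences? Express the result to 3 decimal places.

0.333

Differing sites — 4:T/G; 5:G/C; 6:C/T; 11:G/C; 14:G/C.
There are 5 differences over 15 sites, so p = 5/15 = 0.333.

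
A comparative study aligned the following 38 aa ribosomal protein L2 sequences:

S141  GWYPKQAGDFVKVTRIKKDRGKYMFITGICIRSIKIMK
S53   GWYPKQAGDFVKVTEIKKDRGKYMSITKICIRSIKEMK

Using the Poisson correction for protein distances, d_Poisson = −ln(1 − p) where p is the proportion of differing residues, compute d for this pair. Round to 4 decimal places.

0.1112

Differing sites — 15:R/E; 25:F/S; 28:G/K; 36:I/E.
p = 4/38 = 0.105263.
d = −ln(1 − 0.105263) = −ln(0.894737) = 0.1112.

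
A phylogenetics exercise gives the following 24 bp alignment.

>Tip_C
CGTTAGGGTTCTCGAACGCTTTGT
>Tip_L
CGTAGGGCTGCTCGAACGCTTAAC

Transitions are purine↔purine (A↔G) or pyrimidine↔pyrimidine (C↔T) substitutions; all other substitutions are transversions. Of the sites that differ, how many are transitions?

3

Differing sites — 4:T/A (Tv); 5:A/G (Ti); 8:G/C (Tv); 10:T/G (Tv); 22:T/A (Tv); 23:G/A (Ti); 24:T/C (Ti).
Of the 7 differences, 3 transitions and 4 transversions, so the answer is 3.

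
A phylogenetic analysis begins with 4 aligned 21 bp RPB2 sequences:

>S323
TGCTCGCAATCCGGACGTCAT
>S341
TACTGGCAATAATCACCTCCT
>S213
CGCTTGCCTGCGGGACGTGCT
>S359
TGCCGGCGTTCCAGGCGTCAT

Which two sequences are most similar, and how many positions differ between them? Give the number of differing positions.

6

Pairwise Hamming distances:
  S323 vs S341: 8
  S323 vs S213: 8
  S323 vs S359: 6
  S341 vs S213: 12
  S341 vs S359: 11
  S213 vs S359: 10
The smallest is 6, between S323 and S359.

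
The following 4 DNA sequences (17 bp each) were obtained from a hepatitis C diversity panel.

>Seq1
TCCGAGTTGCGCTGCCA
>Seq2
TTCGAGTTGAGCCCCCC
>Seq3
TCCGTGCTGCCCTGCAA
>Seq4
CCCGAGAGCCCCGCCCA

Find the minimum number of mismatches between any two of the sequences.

Pairwise Hamming distances:
  Seq1 vs Seq2: 5
  Seq1 vs Seq3: 4
  Seq1 vs Seq4: 7
  Seq2 vs Seq3: 9
  Seq2 vs Seq4: 9
  Seq3 vs Seq4: 8
The smallest is 4, between Seq1 and Seq3.

4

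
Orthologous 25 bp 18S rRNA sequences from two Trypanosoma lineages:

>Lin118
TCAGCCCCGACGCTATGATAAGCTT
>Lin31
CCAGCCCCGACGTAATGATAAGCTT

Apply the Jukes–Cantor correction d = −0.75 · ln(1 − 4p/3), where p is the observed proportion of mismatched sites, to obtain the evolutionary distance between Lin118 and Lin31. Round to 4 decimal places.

0.1308

Differing sites — 1:T/C; 13:C/T; 14:T/A.
p = 3/25 = 0.120000.
d = −0.75 · ln(1 − (4/3)·0.120000) = −0.75 · ln(0.840000) = −0.75 · (-0.174353) = 0.1308.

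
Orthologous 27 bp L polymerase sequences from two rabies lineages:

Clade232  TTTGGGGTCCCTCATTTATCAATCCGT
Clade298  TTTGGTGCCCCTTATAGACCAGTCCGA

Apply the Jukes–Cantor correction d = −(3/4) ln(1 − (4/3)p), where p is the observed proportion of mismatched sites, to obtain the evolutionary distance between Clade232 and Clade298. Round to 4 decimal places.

0.3770

Mismatches occur at site 6 (G→T), site 8 (T→C), site 13 (C→T), site 16 (T→A), site 17 (T→G), site 19 (T→C), site 22 (A→G), site 27 (T→A).
p = 8/27 = 0.296296.
d = −0.75 · ln(1 − (4/3)·0.296296) = −0.75 · ln(0.604939) = −0.75 · (-0.502628) = 0.3770.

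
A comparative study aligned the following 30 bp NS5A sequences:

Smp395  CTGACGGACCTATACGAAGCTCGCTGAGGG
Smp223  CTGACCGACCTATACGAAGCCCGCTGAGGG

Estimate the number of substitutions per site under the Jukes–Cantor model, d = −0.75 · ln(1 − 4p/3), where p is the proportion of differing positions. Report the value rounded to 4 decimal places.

The sequences differ at positions 6 (G/C), 21 (T/C).
p = 2/30 = 0.066667.
d = −0.75 · ln(1 − (4/3)·0.066667) = −0.75 · ln(0.911111) = −0.75 · (-0.093091) = 0.0698.

0.0698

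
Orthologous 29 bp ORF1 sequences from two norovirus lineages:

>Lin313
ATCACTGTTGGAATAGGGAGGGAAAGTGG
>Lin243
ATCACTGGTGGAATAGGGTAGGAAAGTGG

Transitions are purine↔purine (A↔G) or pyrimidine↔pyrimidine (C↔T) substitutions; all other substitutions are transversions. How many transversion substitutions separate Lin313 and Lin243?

2

The sequences differ at positions 8 (T/G, transversion), 19 (A/T, transversion), 20 (G/A, transition).
Of the 3 differences, 1 transition and 2 transversions, so the answer is 2.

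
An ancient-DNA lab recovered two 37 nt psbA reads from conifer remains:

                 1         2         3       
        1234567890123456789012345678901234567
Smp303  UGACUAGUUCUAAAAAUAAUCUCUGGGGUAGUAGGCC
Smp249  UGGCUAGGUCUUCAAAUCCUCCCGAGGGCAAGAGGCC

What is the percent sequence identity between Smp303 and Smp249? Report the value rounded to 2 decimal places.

Mismatches occur at site 3 (A→G), site 8 (U→G), site 12 (A→U), site 13 (A→C), site 18 (A→C), site 19 (A→C), site 22 (U→C), site 24 (U→G), site 25 (G→A), site 29 (U→C), site 31 (G→A), site 32 (U→G).
25 of the 37 sites match, so the percent identity is 25/37 × 100 = 67.57%.

67.57%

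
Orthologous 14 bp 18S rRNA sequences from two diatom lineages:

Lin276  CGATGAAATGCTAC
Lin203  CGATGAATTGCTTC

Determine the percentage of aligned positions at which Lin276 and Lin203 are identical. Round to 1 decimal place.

The sequences differ at positions 8 (A/T), 13 (A/T).
12 of the 14 sites match, so the percent identity is 12/14 × 100 = 85.7%.

85.7%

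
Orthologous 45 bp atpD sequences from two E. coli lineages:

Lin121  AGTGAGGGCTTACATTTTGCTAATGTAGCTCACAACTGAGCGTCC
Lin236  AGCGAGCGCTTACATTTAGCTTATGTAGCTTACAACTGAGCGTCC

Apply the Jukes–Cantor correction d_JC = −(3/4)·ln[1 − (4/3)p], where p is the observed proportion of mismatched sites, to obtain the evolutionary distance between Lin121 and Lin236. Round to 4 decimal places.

0.1203

Mismatches occur at site 3 (T→C), site 7 (G→C), site 18 (T→A), site 22 (A→T), site 31 (C→T).
p = 5/45 = 0.111111.
d = −0.75 · ln(1 − (4/3)·0.111111) = −0.75 · ln(0.851852) = −0.75 · (-0.160342) = 0.1203.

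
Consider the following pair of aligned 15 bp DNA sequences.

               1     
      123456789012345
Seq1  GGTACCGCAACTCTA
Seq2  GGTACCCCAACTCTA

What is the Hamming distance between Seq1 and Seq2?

The sequences differ at position 7 (G/C).
That gives 1 mismatch out of 15 aligned sites, so the Hamming distance is 1.

1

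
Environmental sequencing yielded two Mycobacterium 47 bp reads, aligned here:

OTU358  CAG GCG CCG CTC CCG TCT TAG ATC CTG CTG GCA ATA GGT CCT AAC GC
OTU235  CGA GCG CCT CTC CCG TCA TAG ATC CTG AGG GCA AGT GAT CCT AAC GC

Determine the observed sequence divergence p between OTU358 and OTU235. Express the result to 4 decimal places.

0.1915

Mismatches occur at site 2 (A↔G), site 3 (G↔A), site 9 (G↔T), site 18 (T↔A), site 28 (C↔A), site 29 (T↔G), site 35 (T↔G), site 36 (A↔T), site 38 (G↔A).
There are 9 differences over 47 sites, so p = 9/47 = 0.1915.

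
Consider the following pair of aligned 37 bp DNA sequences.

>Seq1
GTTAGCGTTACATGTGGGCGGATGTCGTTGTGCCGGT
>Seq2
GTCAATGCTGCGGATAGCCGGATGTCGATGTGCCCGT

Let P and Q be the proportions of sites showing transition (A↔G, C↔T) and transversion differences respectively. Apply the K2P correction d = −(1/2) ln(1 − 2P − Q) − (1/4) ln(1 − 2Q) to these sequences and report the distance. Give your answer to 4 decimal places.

0.4498

Mismatches occur at site 3 (T/C, transition), site 5 (G/A, transition), site 6 (C/T, transition), site 8 (T/C, transition), site 10 (A/G, transition), site 12 (A/G, transition), site 13 (T/G, transversion), site 14 (G/A, transition), site 16 (G/A, transition), site 18 (G/C, transversion), site 28 (T/A, transversion), site 35 (G/C, transversion).
Of the 12 differences, 8 transitions and 4 transversions over 37 sites: P = 8/37 = 0.216216, Q = 4/37 = 0.108108.
d = −0.5·ln(0.459460) − 0.25·ln(0.783784) = −0.5·(-0.777703) − 0.25·(-0.243622) = 0.4498.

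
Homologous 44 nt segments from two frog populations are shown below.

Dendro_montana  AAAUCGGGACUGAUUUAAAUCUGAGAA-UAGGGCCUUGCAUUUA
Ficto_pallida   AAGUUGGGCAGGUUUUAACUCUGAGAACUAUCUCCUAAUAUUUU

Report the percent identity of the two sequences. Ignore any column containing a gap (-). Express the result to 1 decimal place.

Excluding the 1 gap column leaves 43 comparable sites.
Differing sites — 3:A/G; 5:C/U; 9:A/C; 10:C/A; 11:U/G; 13:A/U; 19:A/C; 31:G/U; 32:G/C; 33:G/U; 37:U/A; 38:G/A; 39:C/U; 44:A/U.
29 of the 43 comparable sites match, so the percent identity is 29/43 × 100 = 67.4%.

67.4%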